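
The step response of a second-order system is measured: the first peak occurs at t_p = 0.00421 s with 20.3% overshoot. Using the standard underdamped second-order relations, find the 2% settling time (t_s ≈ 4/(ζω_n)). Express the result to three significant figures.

From the overshoot, ζ = −ln(OS)/√(π²+ln²(OS)) = 0.453.
From t_p = π/ω_d, ω_d = π/0.00421 = 746 rad/s, so ω_n = ω_d/√(1−ζ²) = 837 rad/s.
t_s ≈ 4/(ζω_n) = 4/(0.453·837) = 0.0106 s.

t_s ≈ 0.0106 s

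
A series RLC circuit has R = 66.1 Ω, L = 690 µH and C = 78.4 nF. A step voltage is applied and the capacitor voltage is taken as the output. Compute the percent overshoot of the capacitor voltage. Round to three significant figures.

%OS ≈ 30.6%

For a series RLC circuit (capacitor voltage as output), ω_n = 1/√(LC) = 1/√(690 µH · 78.4 nF) = 136000 rad/s.
ζ = (R/2)·√(C/L) = (66.1/2)·√(78.4 nF/690 µH) = 0.352.
%OS = 100 e^{−πζ/√(1−ζ²)} with ζ = 0.352 gives 30.6%.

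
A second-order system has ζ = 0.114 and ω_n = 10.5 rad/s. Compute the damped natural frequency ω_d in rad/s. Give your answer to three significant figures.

ω_d = ω_n√(1−ζ²) = 10.5·√0.987 = 10.4 rad/s.

ω_d ≈ 10.4 rad/s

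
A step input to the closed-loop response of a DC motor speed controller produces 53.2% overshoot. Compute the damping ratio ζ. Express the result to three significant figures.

Inverting the overshoot relation: ζ = |ln 0.532|/√(π² + ln²0.532) = 0.197.

ζ ≈ 0.197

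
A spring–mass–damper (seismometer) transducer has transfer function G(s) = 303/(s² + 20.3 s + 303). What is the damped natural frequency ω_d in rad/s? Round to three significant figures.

Comparing the denominator to s² + 2ζω_n s + ω_n²: ω_n = √303 = 17.4 rad/s, and 2ζω_n = 20.3 so ζ = 20.3/(2·17.4) = 0.583.
The damped frequency ω_d = ω_n√(1−ζ²) = 14.1 rad/s.

ω_d ≈ 14.1 rad/s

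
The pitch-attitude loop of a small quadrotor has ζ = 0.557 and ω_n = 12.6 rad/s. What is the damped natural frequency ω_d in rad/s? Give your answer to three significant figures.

ω_d = ω_n√(1−ζ²) = 12.6·√0.690 = 10.5 rad/s.

ω_d ≈ 10.5 rad/s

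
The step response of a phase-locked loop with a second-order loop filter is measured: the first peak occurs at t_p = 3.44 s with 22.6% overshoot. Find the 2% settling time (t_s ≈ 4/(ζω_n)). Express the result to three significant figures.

ζ from %OS: ζ = |ln 0.226|/√(π²+ln²0.226) = 0.428.
t_p = π/ω_d ⇒ ω_d = 0.913 rad/s; then ω_n = ω_d/√(1−ζ²) = 1.01 rad/s.
t_s ≈ 4/(ζω_n) = 4/(0.428·1.01) = 9.25 s.

t_s ≈ 9.25 s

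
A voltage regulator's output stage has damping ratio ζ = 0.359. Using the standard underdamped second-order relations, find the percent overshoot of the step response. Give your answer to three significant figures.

%OS ≈ 29.9%

For an underdamped second-order system, %OS = 100·exp(−πζ/√(1−ζ²)).
πζ/√(1−ζ²) = π·0.359/√(1−0.129) = 1.208, so %OS = 100·e^(−1.208) = 29.9%.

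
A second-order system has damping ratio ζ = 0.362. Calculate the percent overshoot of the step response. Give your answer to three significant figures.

For an underdamped second-order system, %OS = 100·exp(−πζ/√(1−ζ²)).
πζ/√(1−ζ²) = π·0.362/√(1−0.131) = 1.220, so %OS = 100·e^(−1.220) = 29.5%.

%OS ≈ 29.5%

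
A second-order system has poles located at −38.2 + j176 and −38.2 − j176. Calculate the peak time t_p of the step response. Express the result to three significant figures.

t_p ≈ 0.0178 s

t_p = π/ω_d with ω_d = 176 (the imaginary part), so t_p = 0.0178 s.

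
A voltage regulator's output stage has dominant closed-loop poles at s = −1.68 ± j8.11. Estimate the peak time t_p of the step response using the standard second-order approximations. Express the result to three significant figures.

t_p ≈ 0.387 s

t_p = π/ω_d with ω_d = 8.11 (the imaginary part), so t_p = 0.387 s.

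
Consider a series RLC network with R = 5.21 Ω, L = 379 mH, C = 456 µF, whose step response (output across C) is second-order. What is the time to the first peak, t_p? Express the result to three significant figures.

t_p ≈ 0.0415 s

For a series RLC circuit (capacitor voltage as output), ω_n = 1/√(LC) = 1/√(379 mH · 456 µF) = 76.1 rad/s.
ζ = (R/2)·√(C/L) = (5.21/2)·√(456 µF/379 mH) = 0.0904.
ω_d = 76.1·√(1 − 0.0904²) = 75.8 rad/s. t_p = π/ω_d = 0.0415 s.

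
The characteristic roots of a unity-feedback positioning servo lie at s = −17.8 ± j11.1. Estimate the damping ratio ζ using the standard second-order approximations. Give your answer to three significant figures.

|pole| = ω_n = √(17.8² + 11.1²) = 21.0 rad/s; ζ = cos θ = σ/ω_n = 0.849.

ζ ≈ 0.849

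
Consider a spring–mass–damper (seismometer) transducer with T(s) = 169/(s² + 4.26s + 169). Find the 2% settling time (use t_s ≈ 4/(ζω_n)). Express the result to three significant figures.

Comparing the denominator to s² + 2ζω_n s + ω_n²: ω_n = √169 = 13.0 rad/s, and 2ζω_n = 4.26 so ζ = 4.26/(2·13.0) = 0.164.
t_s ≈ 4/(ζω_n) = 4/(0.164·13.0) = 1.88 s.

t_s ≈ 1.88 s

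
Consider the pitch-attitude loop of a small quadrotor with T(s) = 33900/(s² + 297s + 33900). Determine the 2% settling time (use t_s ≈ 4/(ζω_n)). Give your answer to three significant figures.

Matching coefficients with s² + 2ζω_n s + ω_n² gives ω_n² = 33900 ⇒ ω_n = 184 rad/s, and ζ = 297/(2ω_n) = 0.807.
t_s ≈ 4/(ζω_n) = 4/(0.807·184) = 0.0269 s.

t_s ≈ 0.0269 s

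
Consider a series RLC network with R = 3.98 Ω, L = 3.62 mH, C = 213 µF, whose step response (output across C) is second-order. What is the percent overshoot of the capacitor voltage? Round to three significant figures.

For a series RLC circuit (capacitor voltage as output), ω_n = 1/√(LC) = 1/√(3.62 mH · 213 µF) = 1140 rad/s.
ζ = (R/2)·√(C/L) = (3.98/2)·√(213 µF/3.62 mH) = 0.483.
%OS = 100 e^{−πζ/√(1−ζ²)} with ζ = 0.483 gives 17.7%.

%OS ≈ 17.7%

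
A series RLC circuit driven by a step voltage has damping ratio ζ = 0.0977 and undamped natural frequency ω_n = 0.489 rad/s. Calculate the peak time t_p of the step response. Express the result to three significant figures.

The damped frequency is ω_d = ω_n√(1−ζ²) = 0.489·√(1−0.00955) = 0.487 rad/s.
Peak time t_p = π/ω_d = π/0.487 = 6.46 s.

t_p ≈ 6.46 s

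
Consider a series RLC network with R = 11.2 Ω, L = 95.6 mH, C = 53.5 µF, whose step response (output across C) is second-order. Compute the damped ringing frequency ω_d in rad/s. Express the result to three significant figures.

For a series RLC circuit (capacitor voltage as output), ω_n = 1/√(LC) = 1/√(95.6 mH · 53.5 µF) = 442 rad/s.
ζ = (R/2)·√(C/L) = (11.2/2)·√(53.5 µF/95.6 mH) = 0.132.
ω_d = 442·√(1 − 0.132²) = 438 rad/s.

ω_d ≈ 438 rad/s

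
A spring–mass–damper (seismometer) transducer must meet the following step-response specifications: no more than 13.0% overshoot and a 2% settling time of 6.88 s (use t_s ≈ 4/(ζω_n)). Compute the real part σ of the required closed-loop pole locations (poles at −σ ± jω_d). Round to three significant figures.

σ ≈ 0.581

The settling-time spec alone fixes σ = ζω_n = 4/t_s = 4/6.88 = 0.581.
(Overshoot then fixes ζ = 0.545 and hence ω_d = σ·√(1−ζ²)/ζ = 0.895 rad/s.)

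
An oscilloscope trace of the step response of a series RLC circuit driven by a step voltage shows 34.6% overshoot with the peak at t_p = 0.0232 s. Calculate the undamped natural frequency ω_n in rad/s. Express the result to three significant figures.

From the overshoot, ζ = −ln(OS)/√(π²+ln²(OS)) = 0.320.
From t_p = π/ω_d, ω_d = π/0.0232 = 135 rad/s, so ω_n = ω_d/√(1−ζ²) = 143 rad/s.

ω_n ≈ 143 rad/s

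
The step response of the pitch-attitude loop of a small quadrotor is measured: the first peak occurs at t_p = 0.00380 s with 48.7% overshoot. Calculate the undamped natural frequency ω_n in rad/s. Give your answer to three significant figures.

ω_n ≈ 848 rad/s

The overshoot fixes ζ = −ln(OS)/√(π²+ln²(OS)) = 0.223.
From t_p = π/ω_d, ω_d = π/0.00380 = 827 rad/s, so ω_n = ω_d/√(1−ζ²) = 848 rad/s.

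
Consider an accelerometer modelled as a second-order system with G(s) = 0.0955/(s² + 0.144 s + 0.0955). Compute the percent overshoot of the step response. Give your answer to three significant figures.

Comparing the denominator to s² + 2ζω_n s + ω_n²: ω_n = √0.0955 = 0.309 rad/s, and 2ζω_n = 0.144 so ζ = 0.144/(2·0.309) = 0.233.
Overshoot: exp(−π·0.233/√(1−0.233²)) = 0.471, i.e. 47.1%.

%OS ≈ 47.1%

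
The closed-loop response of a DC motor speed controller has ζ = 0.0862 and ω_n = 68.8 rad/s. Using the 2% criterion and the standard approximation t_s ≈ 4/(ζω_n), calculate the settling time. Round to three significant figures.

t_s ≈ 0.674 s

t_s ≈ 4/(ζω_n) = 4/(0.0862 × 68.8) = 0.674 s.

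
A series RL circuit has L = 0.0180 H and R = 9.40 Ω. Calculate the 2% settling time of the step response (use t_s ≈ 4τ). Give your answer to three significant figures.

t_s ≈ 0.00766 s

τ = L/R = 0.0180/9.40 = 0.00191 s.
t_s ≈ 4τ = 0.00766 s.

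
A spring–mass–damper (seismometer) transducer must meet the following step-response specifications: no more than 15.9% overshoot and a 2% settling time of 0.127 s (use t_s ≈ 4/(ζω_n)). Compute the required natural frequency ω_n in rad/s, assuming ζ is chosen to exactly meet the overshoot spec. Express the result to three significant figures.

ω_n ≈ 62.3 rad/s

Inverting the overshoot relation: ζ = |ln 0.159|/√(π² + ln²0.159) = 0.505.
Then ω_n = 4/(ζ t_s) = 4/(0.505 × 0.127) = 62.3 rad/s.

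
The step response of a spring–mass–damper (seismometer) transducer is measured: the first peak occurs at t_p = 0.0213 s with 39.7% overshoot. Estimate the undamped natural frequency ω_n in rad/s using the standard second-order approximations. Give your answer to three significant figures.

ω_n ≈ 154 rad/s

From the overshoot, ζ = −ln(OS)/√(π²+ln²(OS)) = 0.282.
t_p = π/ω_d ⇒ ω_d = 147 rad/s; then ω_n = ω_d/√(1−ζ²) = 154 rad/s.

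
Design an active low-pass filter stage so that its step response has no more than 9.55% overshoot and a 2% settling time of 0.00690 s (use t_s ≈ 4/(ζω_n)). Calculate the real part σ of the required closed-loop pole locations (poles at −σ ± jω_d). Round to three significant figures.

The settling-time spec alone fixes σ = ζω_n = 4/t_s = 4/0.00690 = 580.
(Overshoot then fixes ζ = 0.599 and hence ω_d = σ·√(1−ζ²)/ζ = 775 rad/s.)

σ ≈ 580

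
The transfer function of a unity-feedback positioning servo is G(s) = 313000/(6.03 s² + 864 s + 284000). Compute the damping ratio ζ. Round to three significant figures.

Dividing through by 6.03: denominator becomes s² + 143.3 s + 47100.
So ω_n = √47100 = 217 rad/s and ζ = 143.3/(2·217) = 0.330.

ζ ≈ 0.330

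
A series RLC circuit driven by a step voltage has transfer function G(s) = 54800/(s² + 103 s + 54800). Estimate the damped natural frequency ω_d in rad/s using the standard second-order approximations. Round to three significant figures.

Comparing the denominator to s² + 2ζω_n s + ω_n²: ω_n = √54800 = 234 rad/s, and 2ζω_n = 103 so ζ = 103/(2·234) = 0.220.
ω_d = 234·√(1 − 0.220²) = 228 rad/s.

ω_d ≈ 228 rad/s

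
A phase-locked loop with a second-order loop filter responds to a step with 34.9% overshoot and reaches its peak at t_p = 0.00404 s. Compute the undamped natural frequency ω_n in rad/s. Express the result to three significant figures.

The overshoot fixes ζ = −ln(OS)/√(π²+ln²(OS)) = 0.318.
t_p = π/ω_d ⇒ ω_d = 778 rad/s; then ω_n = ω_d/√(1−ζ²) = 820 rad/s.

ω_n ≈ 820 rad/s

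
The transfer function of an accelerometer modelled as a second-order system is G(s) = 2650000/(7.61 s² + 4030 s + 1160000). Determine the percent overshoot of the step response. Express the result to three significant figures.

Dividing through by 7.61: denominator becomes s² + 529.6 s + 152400.
So ω_n = √152400 = 390 rad/s and ζ = 529.6/(2·390) = 0.678.
%OS = 100·exp(−πζ/√(1−ζ²)) = 5.51%.

%OS ≈ 5.51%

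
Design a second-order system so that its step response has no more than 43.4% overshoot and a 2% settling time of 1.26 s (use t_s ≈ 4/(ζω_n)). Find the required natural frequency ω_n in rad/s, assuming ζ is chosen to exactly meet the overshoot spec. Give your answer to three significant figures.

ω_n ≈ 12.4 rad/s

ζ = −ln(OS)/√(π² + (ln OS)²). With OS = 0.434, ln OS = −0.8347 and ζ = 0.8347/3.251 = 0.257.
Then ω_n = 4/(ζ t_s) = 4/(0.257 × 1.26) = 12.4 rad/s.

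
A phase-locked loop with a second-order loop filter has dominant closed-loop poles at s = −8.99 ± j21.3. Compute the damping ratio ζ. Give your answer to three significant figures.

The poles are at −σ ± jω_d with σ = 8.99 and ω_d = 21.3, so ω_n = √(σ²+ω_d²) = 23.1 rad/s and ζ = σ/ω_n = 0.389.

ζ ≈ 0.389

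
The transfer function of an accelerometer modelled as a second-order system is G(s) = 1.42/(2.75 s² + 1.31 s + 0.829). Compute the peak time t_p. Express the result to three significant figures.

Dividing through by 2.75: denominator becomes s² + 0.4764 s + 0.3015.
So ω_n = √0.3015 = 0.549 rad/s and ζ = 0.4764/(2·0.549) = 0.434.
ω_d = 0.549·√(1 − 0.434²) = 0.495 rad/s. t_p = π/ω_d = 6.35 s.

t_p ≈ 6.35 s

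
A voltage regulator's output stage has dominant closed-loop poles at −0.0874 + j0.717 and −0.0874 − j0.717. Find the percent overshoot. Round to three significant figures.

%OS ≈ 68.2%

The poles are at −σ ± jω_d with σ = 0.0874 and ω_d = 0.717, so ω_n = √(σ²+ω_d²) = 0.722 rad/s and ζ = σ/ω_n = 0.121.
Overshoot: exp(−π·0.121/√(1−0.121²)) = 0.682, i.e. 68.2%.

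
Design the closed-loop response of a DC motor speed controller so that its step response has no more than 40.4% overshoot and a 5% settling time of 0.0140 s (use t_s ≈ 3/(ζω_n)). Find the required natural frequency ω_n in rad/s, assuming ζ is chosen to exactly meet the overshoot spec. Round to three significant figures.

ω_n ≈ 773 rad/s

Inverting the overshoot relation: ζ = |ln 0.404|/√(π² + ln²0.404) = 0.277.
Then ω_n = 3/(ζ t_s) = 3/(0.277 × 0.0140) = 773 rad/s.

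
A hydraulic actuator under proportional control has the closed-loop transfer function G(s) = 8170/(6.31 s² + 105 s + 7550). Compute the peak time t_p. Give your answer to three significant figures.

t_p ≈ 0.0936 s

Dividing through by 6.31: denominator becomes s² + 16.64 s + 1197.
So ω_n = √1197 = 34.6 rad/s and ζ = 16.64/(2·34.6) = 0.241.
ω_d = ω_n√(1−ζ²) = 33.6 rad/s. t_p = π/ω_d = 0.0936 s.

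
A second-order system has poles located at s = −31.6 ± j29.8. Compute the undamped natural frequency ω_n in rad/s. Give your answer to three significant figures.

The poles are at −σ ± jω_d with σ = 31.6 and ω_d = 29.8, so ω_n = √(σ²+ω_d²) = 43.4 rad/s and ζ = σ/ω_n = 0.728.

ω_n ≈ 43.4 rad/s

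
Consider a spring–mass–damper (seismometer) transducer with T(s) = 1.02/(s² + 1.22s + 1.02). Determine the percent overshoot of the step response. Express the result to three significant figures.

ω_n = √1.02 = 1.01 rad/s; ζ = 1.22/(2·1.01) = 0.604.
Overshoot: exp(−π·0.604/√(1−0.604²)) = 0.0925, i.e. 9.25%.

%OS ≈ 9.25%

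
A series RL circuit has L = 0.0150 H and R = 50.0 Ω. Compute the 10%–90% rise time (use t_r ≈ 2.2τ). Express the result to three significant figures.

t_r ≈ 0.000660 s

τ = L/R = 0.0150/50.0 = 0.000300 s.
t_r ≈ 2.2τ = 0.000660 s.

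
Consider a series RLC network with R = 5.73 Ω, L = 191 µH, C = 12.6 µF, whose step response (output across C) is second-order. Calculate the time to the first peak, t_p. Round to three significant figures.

t_p ≈ 0.000228 s

For a series RLC circuit (capacitor voltage as output), ω_n = 1/√(LC) = 1/√(191 µH · 12.6 µF) = 20400 rad/s.
ζ = (R/2)·√(C/L) = (5.73/2)·√(12.6 µF/191 µH) = 0.736.
The damped frequency ω_d = ω_n√(1−ζ²) = 13800 rad/s. t_p = π/ω_d = 0.000228 s.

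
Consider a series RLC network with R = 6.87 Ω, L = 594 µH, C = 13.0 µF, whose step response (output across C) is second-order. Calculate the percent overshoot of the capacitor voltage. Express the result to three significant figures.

For a series RLC circuit (capacitor voltage as output), ω_n = 1/√(LC) = 1/√(594 µH · 13.0 µF) = 11400 rad/s.
ζ = (R/2)·√(C/L) = (6.87/2)·√(13.0 µF/594 µH) = 0.508.
%OS = 100 e^{−πζ/√(1−ζ²)} with ζ = 0.508 gives 15.7%.

%OS ≈ 15.7%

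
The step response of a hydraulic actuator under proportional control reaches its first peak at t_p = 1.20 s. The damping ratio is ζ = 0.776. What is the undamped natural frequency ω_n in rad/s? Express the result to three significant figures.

ω_n ≈ 4.15 rad/s

Peak time t_p = π/ω_d, so ω_d = π/t_p = π/1.20 = 2.62 rad/s.
ω_n = ω_d/√(1−ζ²) = 2.62/√0.398 = 4.15 rad/s.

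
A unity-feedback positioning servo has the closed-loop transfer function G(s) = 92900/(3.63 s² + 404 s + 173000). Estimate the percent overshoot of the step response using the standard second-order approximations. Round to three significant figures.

Dividing through by 3.63: denominator becomes s² + 111.3 s + 47660.
So ω_n = √47660 = 218 rad/s and ζ = 111.3/(2·218) = 0.255.
%OS = 100 e^{−πζ/√(1−ζ²)} with ζ = 0.255 gives 43.7%.

%OS ≈ 43.7%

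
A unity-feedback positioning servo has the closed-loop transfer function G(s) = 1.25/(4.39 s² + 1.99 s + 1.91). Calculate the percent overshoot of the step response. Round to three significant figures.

Dividing through by 4.39: denominator becomes s² + 0.4533 s + 0.4351.
So ω_n = √0.4351 = 0.660 rad/s and ζ = 0.4533/(2·0.660) = 0.344.
%OS = 100·exp(−πζ/√(1−ζ²)) = 31.7%.

%OS ≈ 31.7%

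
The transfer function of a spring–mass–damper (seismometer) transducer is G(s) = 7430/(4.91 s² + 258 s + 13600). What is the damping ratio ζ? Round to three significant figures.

ζ ≈ 0.499

Dividing through by 4.91: denominator becomes s² + 52.55 s + 2770.
So ω_n = √2770 = 52.6 rad/s and ζ = 52.55/(2·52.6) = 0.499.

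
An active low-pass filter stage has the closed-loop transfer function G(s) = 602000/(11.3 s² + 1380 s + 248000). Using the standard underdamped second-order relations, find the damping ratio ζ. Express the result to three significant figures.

Dividing through by 11.3: denominator becomes s² + 122.1 s + 21950.
So ω_n = √21950 = 148 rad/s and ζ = 122.1/(2·148) = 0.412.

ζ ≈ 0.412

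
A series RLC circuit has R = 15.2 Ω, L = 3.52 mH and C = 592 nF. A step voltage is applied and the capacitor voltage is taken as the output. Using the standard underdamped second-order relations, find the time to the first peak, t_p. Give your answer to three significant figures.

For a series RLC circuit (capacitor voltage as output), ω_n = 1/√(LC) = 1/√(3.52 mH · 592 nF) = 21900 rad/s.
ζ = (R/2)·√(C/L) = (15.2/2)·√(592 nF/3.52 mH) = 0.0986.
ω_d = ω_n√(1−ζ²) = 21800 rad/s. t_p = π/ω_d = 0.000144 s.

t_p ≈ 0.000144 s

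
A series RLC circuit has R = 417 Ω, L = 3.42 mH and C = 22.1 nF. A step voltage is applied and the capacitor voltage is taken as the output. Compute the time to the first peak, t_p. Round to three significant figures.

For a series RLC circuit (capacitor voltage as output), ω_n = 1/√(LC) = 1/√(3.42 mH · 22.1 nF) = 115000 rad/s.
ζ = (R/2)·√(C/L) = (417/2)·√(22.1 nF/3.42 mH) = 0.530.
ω_d = 115000·√(1 − 0.530²) = 97500 rad/s. t_p = π/ω_d = 0.0000322 s.

t_p ≈ 0.0000322 s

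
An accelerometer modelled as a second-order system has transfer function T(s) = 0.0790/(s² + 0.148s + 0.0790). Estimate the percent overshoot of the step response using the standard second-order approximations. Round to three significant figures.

ω_n = √0.0790 = 0.281 rad/s; ζ = 0.148/(2·0.281) = 0.263.
Overshoot: exp(−π·0.263/√(1−0.263²)) = 0.424, i.e. 42.4%.

%OS ≈ 42.4%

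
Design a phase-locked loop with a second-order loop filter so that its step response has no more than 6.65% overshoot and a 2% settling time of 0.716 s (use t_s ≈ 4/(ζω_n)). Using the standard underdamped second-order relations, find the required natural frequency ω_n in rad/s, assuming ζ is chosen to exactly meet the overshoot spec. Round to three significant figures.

ω_n ≈ 8.55 rad/s

ζ = −ln(OS)/√(π² + (ln OS)²). With OS = 0.0665, ln OS = −2.711 and ζ = 2.711/4.149 = 0.653.
Then ω_n = 4/(ζ t_s) = 4/(0.653 × 0.716) = 8.55 rad/s.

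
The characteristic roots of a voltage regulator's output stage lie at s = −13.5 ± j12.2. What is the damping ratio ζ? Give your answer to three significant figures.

ζ ≈ 0.742

The poles are at −σ ± jω_d with σ = 13.5 and ω_d = 12.2, so ω_n = √(σ²+ω_d²) = 18.2 rad/s and ζ = σ/ω_n = 0.742.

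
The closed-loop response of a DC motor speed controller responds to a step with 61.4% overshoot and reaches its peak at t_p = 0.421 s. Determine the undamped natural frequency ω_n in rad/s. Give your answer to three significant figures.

From the overshoot, ζ = −ln(OS)/√(π²+ln²(OS)) = 0.153.
t_p = π/ω_d ⇒ ω_d = 7.46 rad/s; then ω_n = ω_d/√(1−ζ²) = 7.55 rad/s.

ω_n ≈ 7.55 rad/s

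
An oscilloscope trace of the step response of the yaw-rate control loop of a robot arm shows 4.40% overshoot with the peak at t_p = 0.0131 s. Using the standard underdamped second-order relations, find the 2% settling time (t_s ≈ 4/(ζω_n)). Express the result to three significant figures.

t_s ≈ 0.0168 s

ζ from %OS: ζ = |ln 0.0440|/√(π²+ln²0.0440) = 0.705.
From t_p = π/ω_d, ω_d = π/0.0131 = 240 rad/s, so ω_n = ω_d/√(1−ζ²) = 338 rad/s.
t_s ≈ 4/(ζω_n) = 4/(0.705·338) = 0.0168 s.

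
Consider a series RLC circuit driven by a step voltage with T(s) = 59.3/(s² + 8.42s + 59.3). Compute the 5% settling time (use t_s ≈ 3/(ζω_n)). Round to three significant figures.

Comparing the denominator to s² + 2ζω_n s + ω_n²: ω_n = √59.3 = 7.70 rad/s, and 2ζω_n = 8.42 so ζ = 8.42/(2·7.70) = 0.547.
t_s ≈ 3/(ζω_n) = 3/(0.547·7.70) = 0.713 s.

t_s ≈ 0.713 s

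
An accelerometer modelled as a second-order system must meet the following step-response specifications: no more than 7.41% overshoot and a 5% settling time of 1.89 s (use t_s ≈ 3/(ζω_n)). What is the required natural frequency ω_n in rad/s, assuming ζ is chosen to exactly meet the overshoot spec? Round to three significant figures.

ω_n ≈ 2.49 rad/s

From %OS = 100·exp(−πζ/√(1−ζ²)), invert to get ζ = −ln(OS)/√(π² + ln²(OS)) with OS = 0.0741.
−ln 0.0741 = 2.602, so ζ = 2.602/√(π² + 6.772) = 0.638.
From t_s ≈ 3/(ζω_n): ω_n = 3/(ζ·t_s) = 3/(0.638·1.89) = 2.49 rad/s.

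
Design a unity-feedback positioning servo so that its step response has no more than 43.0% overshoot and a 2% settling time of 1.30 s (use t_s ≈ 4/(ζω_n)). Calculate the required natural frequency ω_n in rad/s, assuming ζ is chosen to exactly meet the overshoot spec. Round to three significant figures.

From %OS = 100·exp(−πζ/√(1−ζ²)), invert to get ζ = −ln(OS)/√(π² + ln²(OS)) with OS = 0.430.
−ln 0.430 = 0.8440, so ζ = 0.8440/√(π² + 0.7123) = 0.259.
From t_s ≈ 4/(ζω_n): ω_n = 4/(ζ·t_s) = 4/(0.259·1.30) = 11.9 rad/s.

ω_n ≈ 11.9 rad/s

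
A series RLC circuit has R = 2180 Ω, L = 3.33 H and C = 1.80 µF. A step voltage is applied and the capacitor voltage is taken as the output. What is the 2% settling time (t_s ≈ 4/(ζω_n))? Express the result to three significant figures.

t_s ≈ 0.0122 s

For a series RLC circuit (capacitor voltage as output), ω_n = 1/√(LC) = 1/√(3.33 H · 1.80 µF) = 408 rad/s.
ζ = (R/2)·√(C/L) = (2180/2)·√(1.80 µF/3.33 H) = 0.801.
t_s ≈ 4/(ζω_n) = 0.0122 s.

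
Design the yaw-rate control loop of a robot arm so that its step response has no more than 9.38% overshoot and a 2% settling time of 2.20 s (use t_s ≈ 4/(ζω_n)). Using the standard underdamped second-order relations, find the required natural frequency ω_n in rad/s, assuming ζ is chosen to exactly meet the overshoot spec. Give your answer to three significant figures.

ω_n ≈ 3.02 rad/s

ζ = −ln(OS)/√(π² + (ln OS)²). With OS = 0.0938, ln OS = −2.367 and ζ = 2.367/3.933 = 0.602.
Then ω_n = 4/(ζ t_s) = 4/(0.602 × 2.20) = 3.02 rad/s.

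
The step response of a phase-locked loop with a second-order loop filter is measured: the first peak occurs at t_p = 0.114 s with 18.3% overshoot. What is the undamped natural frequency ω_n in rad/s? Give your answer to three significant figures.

From the overshoot, ζ = −ln(OS)/√(π²+ln²(OS)) = 0.476.
t_p = π/ω_d ⇒ ω_d = 27.6 rad/s; then ω_n = ω_d/√(1−ζ²) = 31.3 rad/s.

ω_n ≈ 31.3 rad/s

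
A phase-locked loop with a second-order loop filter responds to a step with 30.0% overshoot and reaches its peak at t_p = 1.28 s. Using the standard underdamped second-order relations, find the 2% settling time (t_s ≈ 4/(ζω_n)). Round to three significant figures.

The overshoot fixes ζ = −ln(OS)/√(π²+ln²(OS)) = 0.358.
t_p = π/ω_d ⇒ ω_d = 2.45 rad/s; then ω_n = ω_d/√(1−ζ²) = 2.63 rad/s.
t_s ≈ 4/(ζω_n) = 4/(0.358·2.63) = 4.25 s.

t_s ≈ 4.25 s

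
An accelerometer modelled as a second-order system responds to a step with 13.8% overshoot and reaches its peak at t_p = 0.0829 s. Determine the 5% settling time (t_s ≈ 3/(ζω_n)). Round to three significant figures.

t_s ≈ 0.126 s

ζ from %OS: ζ = |ln 0.138|/√(π²+ln²0.138) = 0.533.
t_p = π/ω_d ⇒ ω_d = 37.9 rad/s; then ω_n = ω_d/√(1−ζ²) = 44.8 rad/s.
t_s ≈ 3/(ζω_n) = 3/(0.533·44.8) = 0.126 s.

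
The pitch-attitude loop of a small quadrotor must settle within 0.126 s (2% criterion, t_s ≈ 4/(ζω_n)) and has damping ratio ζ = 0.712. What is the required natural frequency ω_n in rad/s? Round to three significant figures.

Rearranging t_s ≈ 4/(ζω_n) gives ω_n = 4/(ζ·t_s) = 4/(0.712 × 0.126) = 44.6 rad/s.

ω_n ≈ 44.6 rad/s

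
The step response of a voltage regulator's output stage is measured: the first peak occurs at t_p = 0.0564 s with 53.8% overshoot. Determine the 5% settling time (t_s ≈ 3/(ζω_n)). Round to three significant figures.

t_s ≈ 0.273 s

From the overshoot, ζ = −ln(OS)/√(π²+ln²(OS)) = 0.194.
t_p = π/ω_d ⇒ ω_d = 55.7 rad/s; then ω_n = ω_d/√(1−ζ²) = 56.8 rad/s.
t_s ≈ 3/(ζω_n) = 3/(0.194·56.8) = 0.273 s.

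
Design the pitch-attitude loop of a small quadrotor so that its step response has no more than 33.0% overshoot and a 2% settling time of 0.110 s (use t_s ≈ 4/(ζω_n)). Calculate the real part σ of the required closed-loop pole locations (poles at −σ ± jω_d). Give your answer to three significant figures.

σ ≈ 36.4

The settling-time spec alone fixes σ = ζω_n = 4/t_s = 4/0.110 = 36.4.
(Overshoot then fixes ζ = 0.333 and hence ω_d = σ·√(1−ζ²)/ζ = 103 rad/s.)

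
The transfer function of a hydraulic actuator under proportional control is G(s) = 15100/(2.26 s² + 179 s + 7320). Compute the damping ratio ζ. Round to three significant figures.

Dividing through by 2.26: denominator becomes s² + 79.20 s + 3239.
So ω_n = √3239 = 56.9 rad/s and ζ = 79.20/(2·56.9) = 0.696.

ζ ≈ 0.696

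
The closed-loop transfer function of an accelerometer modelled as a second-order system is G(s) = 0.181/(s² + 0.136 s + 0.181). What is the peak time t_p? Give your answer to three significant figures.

ω_n = √0.181 = 0.425 rad/s; ζ = 0.136/(2·0.425) = 0.160.
ω_d = ω_n√(1−ζ²) = 0.420 rad/s. Then t_p = π/ω_d = 7.48 s.

t_p ≈ 7.48 s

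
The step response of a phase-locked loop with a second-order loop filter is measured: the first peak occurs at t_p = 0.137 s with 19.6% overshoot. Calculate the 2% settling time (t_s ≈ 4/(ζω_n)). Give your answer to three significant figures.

ζ from %OS: ζ = |ln 0.196|/√(π²+ln²0.196) = 0.460.
t_p = π/ω_d ⇒ ω_d = 22.9 rad/s; then ω_n = ω_d/√(1−ζ²) = 25.8 rad/s.
t_s ≈ 4/(ζω_n) = 4/(0.460·25.8) = 0.336 s.

t_s ≈ 0.336 s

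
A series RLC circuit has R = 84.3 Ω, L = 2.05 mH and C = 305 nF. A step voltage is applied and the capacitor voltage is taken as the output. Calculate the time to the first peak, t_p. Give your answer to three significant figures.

t_p ≈ 0.0000916 s

For a series RLC circuit (capacitor voltage as output), ω_n = 1/√(LC) = 1/√(2.05 mH · 305 nF) = 40000 rad/s.
ζ = (R/2)·√(C/L) = (84.3/2)·√(305 nF/2.05 mH) = 0.514.
ω_d = ω_n√(1−ζ²) = 34300 rad/s. t_p = π/ω_d = 0.0000916 s.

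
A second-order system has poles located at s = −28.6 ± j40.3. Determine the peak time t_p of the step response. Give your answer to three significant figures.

t_p = π/ω_d with ω_d = 40.3 (the imaginary part), so t_p = 0.0780 s.

t_p ≈ 0.0780 s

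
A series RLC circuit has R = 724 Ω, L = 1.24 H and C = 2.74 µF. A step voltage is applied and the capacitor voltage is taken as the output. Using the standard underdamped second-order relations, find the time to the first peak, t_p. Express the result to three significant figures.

For a series RLC circuit (capacitor voltage as output), ω_n = 1/√(LC) = 1/√(1.24 H · 2.74 µF) = 543 rad/s.
ζ = (R/2)·√(C/L) = (724/2)·√(2.74 µF/1.24 H) = 0.538.
ω_d = 543·√(1 − 0.538²) = 457 rad/s. t_p = π/ω_d = 0.00687 s.

t_p ≈ 0.00687 s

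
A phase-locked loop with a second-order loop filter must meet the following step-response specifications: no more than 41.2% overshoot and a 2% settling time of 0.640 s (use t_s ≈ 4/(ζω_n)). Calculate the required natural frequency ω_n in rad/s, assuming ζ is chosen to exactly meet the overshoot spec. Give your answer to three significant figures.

ζ = −ln(OS)/√(π² + (ln OS)²). With OS = 0.412, ln OS = −0.8867 and ζ = 0.8867/3.264 = 0.272.
Then ω_n = 4/(ζ t_s) = 4/(0.272 × 0.640) = 23.0 rad/s.

ω_n ≈ 23.0 rad/s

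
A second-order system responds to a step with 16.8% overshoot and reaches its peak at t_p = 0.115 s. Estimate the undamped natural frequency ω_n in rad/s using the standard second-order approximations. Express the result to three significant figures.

ω_n ≈ 31.4 rad/s

ζ from %OS: ζ = |ln 0.168|/√(π²+ln²0.168) = 0.494.
t_p = π/ω_d ⇒ ω_d = 27.3 rad/s; then ω_n = ω_d/√(1−ζ²) = 31.4 rad/s.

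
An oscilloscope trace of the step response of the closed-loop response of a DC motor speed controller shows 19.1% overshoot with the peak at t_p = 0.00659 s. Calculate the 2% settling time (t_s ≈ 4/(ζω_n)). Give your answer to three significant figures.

t_s ≈ 0.0159 s

ζ from %OS: ζ = |ln 0.191|/√(π²+ln²0.191) = 0.466.
t_p = π/ω_d ⇒ ω_d = 477 rad/s; then ω_n = ω_d/√(1−ζ²) = 539 rad/s.
t_s ≈ 4/(ζω_n) = 4/(0.466·539) = 0.0159 s.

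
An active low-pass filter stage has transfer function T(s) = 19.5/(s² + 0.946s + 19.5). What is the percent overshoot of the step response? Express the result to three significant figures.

Matching coefficients with s² + 2ζω_n s + ω_n² gives ω_n² = 19.5 ⇒ ω_n = 4.42 rad/s, and ζ = 0.946/(2ω_n) = 0.107.
Overshoot: exp(−π·0.107/√(1−0.107²)) = 0.713, i.e. 71.3%.

%OS ≈ 71.3%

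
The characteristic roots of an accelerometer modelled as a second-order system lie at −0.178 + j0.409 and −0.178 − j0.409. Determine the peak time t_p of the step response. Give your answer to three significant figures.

t_p ≈ 7.68 s

t_p = π/ω_d with ω_d = 0.409 (the imaginary part), so t_p = 7.68 s.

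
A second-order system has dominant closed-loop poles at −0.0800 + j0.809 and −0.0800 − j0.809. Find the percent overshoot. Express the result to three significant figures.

|pole| = ω_n = √(0.0800² + 0.809²) = 0.813 rad/s; ζ = cos θ = σ/ω_n = 0.0984.
%OS = 100·exp(−πζ/√(1−ζ²)) = 73.3%.

%OS ≈ 73.3%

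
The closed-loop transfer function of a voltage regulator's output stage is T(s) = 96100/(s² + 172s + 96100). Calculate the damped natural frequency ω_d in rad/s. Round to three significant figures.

ω_d ≈ 298 rad/s

Comparing the denominator to s² + 2ζω_n s + ω_n²: ω_n = √96100 = 310 rad/s, and 2ζω_n = 172 so ζ = 172/(2·310) = 0.277.
The damped frequency ω_d = ω_n√(1−ζ²) = 298 rad/s.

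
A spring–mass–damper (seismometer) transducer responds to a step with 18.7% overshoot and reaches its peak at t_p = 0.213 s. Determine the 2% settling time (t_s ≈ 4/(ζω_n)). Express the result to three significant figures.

t_s ≈ 0.508 s

ζ from %OS: ζ = |ln 0.187|/√(π²+ln²0.187) = 0.471.
t_p = π/ω_d ⇒ ω_d = 14.7 rad/s; then ω_n = ω_d/√(1−ζ²) = 16.7 rad/s.
t_s ≈ 4/(ζω_n) = 4/(0.471·16.7) = 0.508 s.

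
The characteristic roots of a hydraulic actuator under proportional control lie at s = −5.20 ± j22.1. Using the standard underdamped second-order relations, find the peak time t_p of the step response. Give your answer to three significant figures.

t_p = π/ω_d with ω_d = 22.1 (the imaginary part), so t_p = 0.142 s.

t_p ≈ 0.142 s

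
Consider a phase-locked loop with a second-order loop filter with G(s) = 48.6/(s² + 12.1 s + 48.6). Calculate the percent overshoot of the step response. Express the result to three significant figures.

%OS ≈ 0.414%

Comparing the denominator to s² + 2ζω_n s + ω_n²: ω_n = √48.6 = 6.97 rad/s, and 2ζω_n = 12.1 so ζ = 12.1/(2·6.97) = 0.868.
Overshoot: exp(−π·0.868/√(1−0.868²)) = 0.00414, i.e. 0.414%.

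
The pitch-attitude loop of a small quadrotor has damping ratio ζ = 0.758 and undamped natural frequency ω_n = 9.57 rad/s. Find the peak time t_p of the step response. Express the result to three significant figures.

t_p ≈ 0.503 s

The damped frequency is ω_d = ω_n√(1−ζ²) = 9.57·√(1−0.575) = 6.24 rad/s.
Peak time t_p = π/ω_d = π/6.24 = 0.503 s.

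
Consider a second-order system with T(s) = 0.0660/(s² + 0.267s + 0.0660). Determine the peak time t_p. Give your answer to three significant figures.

ω_n = √0.0660 = 0.257 rad/s; ζ = 0.267/(2·0.257) = 0.520.
The damped frequency ω_d = ω_n√(1−ζ²) = 0.219 rad/s. Then t_p = π/ω_d = 14.3 s.

t_p ≈ 14.3 s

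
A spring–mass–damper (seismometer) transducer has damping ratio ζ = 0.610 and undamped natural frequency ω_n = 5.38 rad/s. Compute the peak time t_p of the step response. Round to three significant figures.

The damped frequency is ω_d = ω_n√(1−ζ²) = 5.38·√(1−0.372) = 4.26 rad/s.
Peak time t_p = π/ω_d = π/4.26 = 0.737 s.

t_p ≈ 0.737 s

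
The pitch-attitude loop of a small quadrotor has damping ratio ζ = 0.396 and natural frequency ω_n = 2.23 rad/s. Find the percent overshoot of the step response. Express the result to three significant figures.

%OS ≈ 25.8%

For an underdamped second-order system, %OS = 100·exp(−πζ/√(1−ζ²)).
πζ/√(1−ζ²) = π·0.396/√(1−0.157) = 1.355, so %OS = 100·e^(−1.355) = 25.8%.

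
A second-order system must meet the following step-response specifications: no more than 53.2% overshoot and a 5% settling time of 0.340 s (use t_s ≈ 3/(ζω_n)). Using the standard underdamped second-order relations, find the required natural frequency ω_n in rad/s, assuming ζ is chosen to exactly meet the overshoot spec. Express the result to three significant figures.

ω_n ≈ 44.8 rad/s

ζ = −ln(OS)/√(π² + (ln OS)²). With OS = 0.532, ln OS = −0.6311 and ζ = 0.6311/3.204 = 0.197.
From t_s ≈ 3/(ζω_n): ω_n = 3/(ζ·t_s) = 3/(0.197·0.340) = 44.8 rad/s.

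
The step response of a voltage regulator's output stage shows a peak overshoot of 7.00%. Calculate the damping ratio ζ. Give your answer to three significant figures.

ζ ≈ 0.646

From %OS = 100·exp(−πζ/√(1−ζ²)), invert to get ζ = −ln(OS)/√(π² + ln²(OS)) with OS = 0.0700.
−ln 0.0700 = 2.659, so ζ = 2.659/√(π² + 7.072) = 0.646.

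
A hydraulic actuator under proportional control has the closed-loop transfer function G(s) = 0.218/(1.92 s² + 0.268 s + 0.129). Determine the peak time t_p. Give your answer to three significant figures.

Dividing through by 1.92: denominator becomes s² + 0.1396 s + 0.06719.
So ω_n = √0.06719 = 0.259 rad/s and ζ = 0.1396/(2·0.259) = 0.269.
The damped frequency ω_d = ω_n√(1−ζ²) = 0.250 rad/s. t_p = π/ω_d = 12.6 s.

t_p ≈ 12.6 s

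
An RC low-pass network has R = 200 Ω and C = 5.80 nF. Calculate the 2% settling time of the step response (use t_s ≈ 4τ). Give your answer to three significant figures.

τ = RC = 200 × 5.80 nF = 0.00000116 s.
t_s ≈ 4τ = 0.00000464 s.

t_s ≈ 0.00000464 s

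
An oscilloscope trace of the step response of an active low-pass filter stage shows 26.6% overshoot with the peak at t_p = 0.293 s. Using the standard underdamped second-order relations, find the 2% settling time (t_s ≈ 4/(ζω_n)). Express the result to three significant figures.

t_s ≈ 0.885 s

From the overshoot, ζ = −ln(OS)/√(π²+ln²(OS)) = 0.388.
t_p = π/ω_d ⇒ ω_d = 10.7 rad/s; then ω_n = ω_d/√(1−ζ²) = 11.6 rad/s.
t_s ≈ 4/(ζω_n) = 4/(0.388·11.6) = 0.885 s.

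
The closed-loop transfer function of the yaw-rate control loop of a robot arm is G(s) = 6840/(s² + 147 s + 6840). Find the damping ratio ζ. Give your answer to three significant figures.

ζ ≈ 0.889

Comparing the denominator to s² + 2ζω_n s + ω_n²: ω_n = √6840 = 82.7 rad/s, and 2ζω_n = 147 so ζ = 147/(2·82.7) = 0.889.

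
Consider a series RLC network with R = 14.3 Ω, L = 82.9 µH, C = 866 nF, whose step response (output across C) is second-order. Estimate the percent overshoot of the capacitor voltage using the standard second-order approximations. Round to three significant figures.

For a series RLC circuit (capacitor voltage as output), ω_n = 1/√(LC) = 1/√(82.9 µH · 866 nF) = 118000 rad/s.
ζ = (R/2)·√(C/L) = (14.3/2)·√(866 nF/82.9 µH) = 0.731.
%OS = 100 e^{−πζ/√(1−ζ²)} with ζ = 0.731 gives 3.46%.

%OS ≈ 3.46%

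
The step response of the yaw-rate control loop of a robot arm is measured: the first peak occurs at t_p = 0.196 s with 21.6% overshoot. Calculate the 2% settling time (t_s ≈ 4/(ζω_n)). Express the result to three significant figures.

t_s ≈ 0.512 s

The overshoot fixes ζ = −ln(OS)/√(π²+ln²(OS)) = 0.438.
t_p = π/ω_d ⇒ ω_d = 16.0 rad/s; then ω_n = ω_d/√(1−ζ²) = 17.8 rad/s.
t_s ≈ 4/(ζω_n) = 4/(0.438·17.8) = 0.512 s.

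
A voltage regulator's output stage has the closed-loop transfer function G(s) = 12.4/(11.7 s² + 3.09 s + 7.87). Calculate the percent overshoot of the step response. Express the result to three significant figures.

%OS ≈ 59.9%

Dividing through by 11.7: denominator becomes s² + 0.2641 s + 0.6726.
So ω_n = √0.6726 = 0.820 rad/s and ζ = 0.2641/(2·0.820) = 0.161.
Overshoot: exp(−π·0.161/√(1−0.161²)) = 0.599, i.e. 59.9%.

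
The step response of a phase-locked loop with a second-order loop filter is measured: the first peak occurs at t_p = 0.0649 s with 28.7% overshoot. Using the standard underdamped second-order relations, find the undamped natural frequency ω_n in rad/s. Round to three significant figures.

ω_n ≈ 52.1 rad/s

ζ from %OS: ζ = |ln 0.287|/√(π²+ln²0.287) = 0.369.
t_p = π/ω_d ⇒ ω_d = 48.4 rad/s; then ω_n = ω_d/√(1−ζ²) = 52.1 rad/s.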